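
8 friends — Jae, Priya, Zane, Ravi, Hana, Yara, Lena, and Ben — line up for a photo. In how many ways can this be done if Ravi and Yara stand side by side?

Glue Ravi and Yara into one block (2 internal orders), leaving 7 units to arrange in a row.
That gives 2 × 7! = 2 × 5040 = 10080.

10080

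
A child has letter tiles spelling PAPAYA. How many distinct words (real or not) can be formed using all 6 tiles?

PAPAYA has 6 letters with A appearing 3 times and P appearing twice.
The number of distinct arrangements is 6!/(3!·2!) = 720/12 = 60.

60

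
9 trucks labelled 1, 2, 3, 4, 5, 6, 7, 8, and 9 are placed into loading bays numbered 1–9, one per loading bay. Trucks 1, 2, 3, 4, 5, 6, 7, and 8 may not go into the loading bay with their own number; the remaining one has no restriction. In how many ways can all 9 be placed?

148329

Let Aᵢ (for 1 ≤ i ≤ 8) be the placements that put truck i in its forbidden loading bay. Any j of these fix j positions, leaving (9−j)! ways to fill the rest, and there are C(8,j) ways to pick which j.
By inclusion–exclusion, the number of valid placements is Σ_{j=0}^{8} (−1)^j C(8,j)·(9−j)!.
Computing: 362880 − 322560 + 141120 − 40320 + 8400 − 1344 + 168 − 16 + 1 = 148329.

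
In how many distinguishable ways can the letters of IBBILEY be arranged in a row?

The 7 letters of IBBILEY have repeats: B appearing twice and I appearing twice.
The number of distinct arrangements is 7!/(2!·2!) = 5040/4 = 1260.

1260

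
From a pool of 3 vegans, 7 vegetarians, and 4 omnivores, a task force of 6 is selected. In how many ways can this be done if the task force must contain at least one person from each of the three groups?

2331

Total 6-person selections from all 14: C(14,6) = 3003.
Selections missing a whole group: no vegans → C(11,6) = 462; no vegetarians → C(7,6) = 7; no omnivores → C(10,6) = 210.
Add back selections omitting two groups (i.e. drawn from a single group): C(3,6) + C(7,6) + C(4,6) = 7.
By inclusion–exclusion: 3003 − 679 + 7 = 2331.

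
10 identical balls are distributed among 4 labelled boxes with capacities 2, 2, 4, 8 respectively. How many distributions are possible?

41

By stars and bars, unrestricted non-negative solutions to x_1+…+x_4 = 10 number C(10+3,3) = 286.
Subtract solutions that violate a single cap (substitute x_i' = x_i − (cap_i+1)): x_1 ≥ 3 gives C(10,3) = 120; x_2 ≥ 3 gives C(10,3) = 120; x_3 ≥ 5 gives C(8,3) = 56; x_4 ≥ 9 gives C(4,3) = 4. Together 300.
Add back pairs where two caps are both exceeded: 35 + 10 + 0 + 10 + 0 + 0 = 55.
By inclusion–exclusion the count is 286 − 300 + 55 = 41.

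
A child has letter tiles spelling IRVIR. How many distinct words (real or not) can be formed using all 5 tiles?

30

IRVIR has 5 letters with I appearing twice and R appearing twice.
So there are 5! / (2!·2!) = 30 distinguishable arrangements.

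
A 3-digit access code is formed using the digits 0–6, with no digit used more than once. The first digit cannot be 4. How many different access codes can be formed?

The first digit has 7−1 = 6 choices (anything except 4).
The remaining 2 digits are filled from the other 6 symbols without repetition: 6 × 5 = 30.
Total: 6 × 30 = 180.

180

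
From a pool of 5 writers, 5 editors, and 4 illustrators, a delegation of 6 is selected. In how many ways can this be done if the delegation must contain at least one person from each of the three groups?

2625

Total 6-person selections from all 14: C(14,6) = 3003.
Selections missing a whole group: no writers → C(9,6) = 84; no editors → C(9,6) = 84; no illustrators → C(10,6) = 210.
Add back selections omitting two groups (i.e. drawn from a single group): C(5,6) + C(5,6) + C(4,6) = 0.
By inclusion–exclusion: 3003 − 378 + 0 = 2625.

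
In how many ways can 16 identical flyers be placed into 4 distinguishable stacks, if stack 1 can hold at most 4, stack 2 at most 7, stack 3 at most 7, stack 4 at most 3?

51

By stars and bars, unrestricted non-negative solutions to x_1+…+x_4 = 16 number C(16+3,3) = 969.
Subtract solutions that violate a single cap (substitute x_i' = x_i − (cap_i+1)): x_1 ≥ 5 gives C(14,3) = 364; x_2 ≥ 8 gives C(11,3) = 165; x_3 ≥ 8 gives C(11,3) = 165; x_4 ≥ 4 gives C(15,3) = 455. Together 1149.
Add back pairs where two caps are both exceeded: 20 + 20 + 120 + 1 + 35 + 35 = 231.
By inclusion–exclusion the count is 969 − 1149 + 231 = 51.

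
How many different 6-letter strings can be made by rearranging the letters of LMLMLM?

20

LMLMLM has 6 letters with L appearing 3 times and M appearing 3 times.
So there are 6! / (3!·3!) = 20 distinguishable arrangements.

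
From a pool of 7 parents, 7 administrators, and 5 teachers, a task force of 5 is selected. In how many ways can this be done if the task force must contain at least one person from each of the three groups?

8085

Total 5-person selections from all 19: C(19,5) = 11628.
Selections missing a whole group: no parents → C(12,5) = 792; no administrators → C(12,5) = 792; no teachers → C(14,5) = 2002.
Add back selections omitting two groups (i.e. drawn from a single group): C(7,5) + C(7,5) + C(5,5) = 43.
By inclusion–exclusion: 11628 − 3586 + 43 = 8085.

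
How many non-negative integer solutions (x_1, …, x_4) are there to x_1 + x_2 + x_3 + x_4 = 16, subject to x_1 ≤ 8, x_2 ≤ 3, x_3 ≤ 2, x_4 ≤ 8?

42

By stars and bars, unrestricted non-negative solutions to x_1+…+x_4 = 16 number C(16+3,3) = 969.
Subtract solutions that violate a single cap (substitute x_i' = x_i − (cap_i+1)): x_1 ≥ 9 gives C(10,3) = 120; x_2 ≥ 4 gives C(15,3) = 455; x_3 ≥ 3 gives C(16,3) = 560; x_4 ≥ 9 gives C(10,3) = 120. Together 1255.
Add back pairs where two caps are both exceeded: 20 + 35 + 0 + 220 + 20 + 35 = 330.
Subtract triples: 1 + 0 + 0 + 1 = 2.
By inclusion–exclusion the count is 969 − 1255 + 330 − 2 = 42.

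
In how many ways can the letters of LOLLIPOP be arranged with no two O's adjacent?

1260

Total arrangements of LOLLIPOP: 8!/(3!·2!·2!) = 1680.
If the two O's are adjacent, glue them into one block, leaving 7 items to arrange: (7)!/(3!·2!) = 420 ways.
Subtracting, 1680 − 420 = 1260 arrangements keep the O's apart.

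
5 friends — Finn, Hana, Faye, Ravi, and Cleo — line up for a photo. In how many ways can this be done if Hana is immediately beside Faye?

Place the 3 others and the Hana-Faye pair as 4 objects in a line; the pair has 2 internal arrangements.
That gives 2 × 4! = 2 × 24 = 48.

48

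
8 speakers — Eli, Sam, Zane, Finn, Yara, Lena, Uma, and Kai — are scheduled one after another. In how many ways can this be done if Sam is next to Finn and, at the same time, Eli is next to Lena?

2880

Treat {Sam,Finn} as one block (2 orders) and {Eli,Lena} as another (2 orders).
That leaves 6 units to arrange: 2 × 2 × 6! = 4 × 720 = 2880.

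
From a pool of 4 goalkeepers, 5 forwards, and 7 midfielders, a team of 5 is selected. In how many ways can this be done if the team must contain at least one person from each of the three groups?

Total 5-person selections from all 16: C(16,5) = 4368.
Subtract selections that omit an entire group: no goalkeepers → C(12,5) = 792; no forwards → C(11,5) = 462; no midfielders → C(9,5) = 126.
Add back selections omitting two groups (i.e. drawn from a single group): C(4,5) + C(5,5) + C(7,5) = 22.
By inclusion–exclusion: 4368 − 1380 + 22 = 3010.

3010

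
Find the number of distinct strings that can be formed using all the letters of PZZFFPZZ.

Letter multiplicities in PZZFFPZZ: F×2, P×2, Z×4.
Dividing 8! = 40320 by 4!·2!·2! = 96 for the repeated letters gives 420.

420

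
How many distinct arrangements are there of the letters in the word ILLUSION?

10080

ILLUSION has 8 letters with I appearing twice and L appearing twice.
So there are 8! / (2!·2!) = 10080 distinguishable arrangements.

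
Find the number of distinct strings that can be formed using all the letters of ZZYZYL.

60

ZZYZYL has 6 letters with Y appearing twice and Z appearing 3 times.
The number of distinct arrangements is 6!/(3!·2!) = 720/12 = 60.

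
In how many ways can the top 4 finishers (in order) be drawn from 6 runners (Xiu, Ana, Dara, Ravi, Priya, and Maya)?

There are 6 choices for 1st place, 5 for 2nd, and so on down to 3 for position 4.
That gives 6 × 5 × 4 × 3 = 360.

360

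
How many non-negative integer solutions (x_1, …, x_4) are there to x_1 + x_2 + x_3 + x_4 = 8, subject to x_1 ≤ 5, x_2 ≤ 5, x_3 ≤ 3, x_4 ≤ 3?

Ignoring the caps, the number of non-negative solutions to x_1+…+x_4 = 8 is C(11,3) = 165.
Subtract solutions that violate a single cap (substitute x_i' = x_i − (cap_i+1)): x_1 ≥ 6 gives C(5,3) = 10; x_2 ≥ 6 gives C(5,3) = 10; x_3 ≥ 4 gives C(7,3) = 35; x_4 ≥ 4 gives C(7,3) = 35. Together 90.
Add back pairs where two caps are both exceeded: 0 + 0 + 0 + 0 + 0 + 1 = 1.
By inclusion–exclusion the count is 165 − 90 + 1 = 76.

76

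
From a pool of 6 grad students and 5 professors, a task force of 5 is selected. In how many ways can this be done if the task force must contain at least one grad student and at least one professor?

With no constraint there are C(11,5) = 462 possible selections.
Subtract selections that omit an entire group: no grad students → C(5,5) = 1; no professors → C(6,5) = 6.
Both groups omitted at once is impossible, so 462 − 7 = 455.

455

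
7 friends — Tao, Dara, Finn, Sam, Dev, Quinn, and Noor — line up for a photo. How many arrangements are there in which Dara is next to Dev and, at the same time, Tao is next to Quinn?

480

Treat {Dara,Dev} as one block (2 orders) and {Tao,Quinn} as another (2 orders).
That leaves 5 units to arrange: 2 × 2 × 5! = 4 × 120 = 480.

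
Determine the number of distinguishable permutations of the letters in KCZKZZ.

Letter multiplicities in KCZKZZ: C×1, K×2, Z×3.
The number of distinct arrangements is 6!/(3!·2!) = 720/12 = 60.

60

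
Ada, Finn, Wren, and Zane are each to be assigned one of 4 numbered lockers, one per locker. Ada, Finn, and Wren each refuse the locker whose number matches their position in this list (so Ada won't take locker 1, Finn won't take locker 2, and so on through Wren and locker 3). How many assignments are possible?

Let Aᵢ (for i ∈ {1, 2, 3}) be the placements that put person i in their forbidden locker. Any j of these fix j positions, leaving (4−j)! ways to fill the rest, and there are C(3,j) ways to pick which j.
By inclusion–exclusion, the number of valid placements is Σ_{j=0}^{3} (−1)^j C(3,j)·(4−j)!.
Computing: 24 − 18 + 6 − 1 = 11.

11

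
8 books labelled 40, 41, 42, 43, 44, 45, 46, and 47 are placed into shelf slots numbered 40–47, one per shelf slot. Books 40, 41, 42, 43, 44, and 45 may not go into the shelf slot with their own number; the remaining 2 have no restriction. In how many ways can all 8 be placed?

18806

Let Aᵢ (for 40 ≤ i ≤ 45) be the placements that put book i in its forbidden shelf slot. Any j of these fix j positions, leaving (8−j)! ways to fill the rest, and there are C(6,j) ways to pick which j.
By inclusion–exclusion, the number of valid placements is Σ_{j=0}^{6} (−1)^j C(6,j)·(8−j)!.
Computing: 40320 − 30240 + 10800 − 2400 + 360 − 36 + 2 = 18806.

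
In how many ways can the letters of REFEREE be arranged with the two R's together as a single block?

30

Treat the 2 copies of R as a single block. The multiset to arrange is then {RR, E, E, E, E, F}, 6 items in all.
That gives (6)!/(4!) = 30 arrangements.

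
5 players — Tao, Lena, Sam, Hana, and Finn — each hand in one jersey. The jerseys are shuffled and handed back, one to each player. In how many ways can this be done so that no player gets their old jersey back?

44

Let Aᵢ be the assignments in which player i gets their old jersey. We want the size of the complement of A₁∪…∪A_5.
By inclusion–exclusion this is Σ_{j=0}^{5} (−1)^j C(5,j)·(5−j)!.
Computing: 120 − 120 + 60 − 20 + 5 − 1 = 44.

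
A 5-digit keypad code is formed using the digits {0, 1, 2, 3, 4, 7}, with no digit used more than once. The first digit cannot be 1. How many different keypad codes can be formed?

600

The first digit has 6−1 = 5 choices (anything except 1).
The remaining 4 digits are filled from the other 5 symbols without repetition: 5 × 4 × 3 × 2 = 120.
Total: 5 × 120 = 600.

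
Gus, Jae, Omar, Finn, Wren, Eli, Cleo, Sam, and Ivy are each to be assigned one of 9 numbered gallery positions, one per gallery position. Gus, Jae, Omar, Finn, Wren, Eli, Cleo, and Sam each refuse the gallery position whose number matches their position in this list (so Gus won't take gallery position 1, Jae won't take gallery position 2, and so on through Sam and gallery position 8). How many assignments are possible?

148329

Let Aᵢ (for 1 ≤ i ≤ 8) be the placements that put person i in their forbidden gallery position. Any j of these fix j positions, leaving (9−j)! ways to fill the rest, and there are C(8,j) ways to pick which j.
By inclusion–exclusion, the number of valid placements is Σ_{j=0}^{8} (−1)^j C(8,j)·(9−j)!.
Computing: 362880 − 322560 + 141120 − 40320 + 8400 − 1344 + 168 − 16 + 1 = 148329.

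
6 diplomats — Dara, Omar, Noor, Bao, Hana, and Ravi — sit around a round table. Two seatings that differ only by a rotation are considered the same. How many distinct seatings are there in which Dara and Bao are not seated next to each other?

72

All circular seatings of 6 people number (5)! = 120.
Those with Dara next to Bao: fuse the pair into one unit and seat 5 units around a circle — 2·(4)! = 48.
Subtracting, 120 − 48 = 72.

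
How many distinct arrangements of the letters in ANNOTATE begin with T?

Fix T in the first position and arrange the remaining 7 letters.
Those 7 letters have A appearing twice and N appearing twice, giving (7)!/(2!·2!) = 1260.

1260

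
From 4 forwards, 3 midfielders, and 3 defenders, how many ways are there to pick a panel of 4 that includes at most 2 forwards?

185

Split by how many forwards are chosen (0 through 2).
Sum: C(4,0)·C(6,4) + C(4,1)·C(6,3) + C(4,2)·C(6,2) = 15 + 80 + 90 = 185.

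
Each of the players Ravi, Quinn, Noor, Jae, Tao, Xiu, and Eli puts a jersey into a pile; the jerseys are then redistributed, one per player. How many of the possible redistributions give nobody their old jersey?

Count assignments avoiding every fixed point. For any j of the 7 players fixed to their old jersey, the other 7−j can be arranged in (7−j)! ways.
By inclusion–exclusion this is Σ_{j=0}^{7} (−1)^j C(7,j)·(7−j)!.
Computing: 5040 − 5040 + 2520 − 840 + 210 − 42 + 7 − 1 = 1854.

1854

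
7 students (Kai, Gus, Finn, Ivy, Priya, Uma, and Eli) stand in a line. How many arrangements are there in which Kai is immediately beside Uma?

1440

Treat {Kai, Uma} as a single unit. There are 6 units to order, and the pair itself can be ordered 2 ways.
So the count is 2·(6)! = 1440.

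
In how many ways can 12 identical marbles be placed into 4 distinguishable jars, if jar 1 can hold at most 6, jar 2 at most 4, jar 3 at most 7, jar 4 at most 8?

225

Without the upper bounds there are C(15,3) = 455 ways to split 12 among 4 jars.
Subtract solutions that violate a single cap (substitute x_i' = x_i − (cap_i+1)): x_1 ≥ 7 gives C(8,3) = 56; x_2 ≥ 5 gives C(10,3) = 120; x_3 ≥ 8 gives C(7,3) = 35; x_4 ≥ 9 gives C(6,3) = 20. Together 231.
Add back pairs where two caps are both exceeded: 1 + 0 + 0 + 0 + 0 + 0 = 1.
By inclusion–exclusion the count is 455 − 231 + 1 = 225.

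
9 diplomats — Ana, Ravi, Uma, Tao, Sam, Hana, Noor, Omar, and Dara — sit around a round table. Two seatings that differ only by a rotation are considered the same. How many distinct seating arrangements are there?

40320

Fix one person's seat to break rotational symmetry; the remaining 8 people can be arranged in (8)! = 40320 ways.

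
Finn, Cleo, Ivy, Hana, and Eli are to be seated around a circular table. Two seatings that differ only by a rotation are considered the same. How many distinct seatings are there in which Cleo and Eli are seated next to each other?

Treat {Cleo, Eli} as one unit (2 internal orders) and seat the resulting 4 units around the table: (3)! circular arrangements.
So 2 × (3)! = 2 × 6 = 12.

12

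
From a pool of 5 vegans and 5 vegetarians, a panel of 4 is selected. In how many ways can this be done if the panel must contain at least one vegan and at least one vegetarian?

200

With no constraint there are C(10,4) = 210 possible selections.
Selections missing a whole group: no vegans → C(5,4) = 5; no vegetarians → C(5,4) = 5.
Both groups omitted at once is impossible, so 210 − 10 = 200.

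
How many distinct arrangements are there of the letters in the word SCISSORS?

Letter multiplicities in SCISSORS: C×1, I×1, O×1, R×1, S×4.
The number of distinct arrangements is 8!/(4!) = 40320/24 = 1680.

1680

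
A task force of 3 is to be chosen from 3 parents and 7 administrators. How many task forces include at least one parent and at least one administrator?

84

With no constraint there are C(10,3) = 120 possible selections.
Subtract selections that omit an entire group: no parents → C(7,3) = 35; no administrators → C(3,3) = 1.
Both groups omitted at once is impossible, so 120 − 36 = 84.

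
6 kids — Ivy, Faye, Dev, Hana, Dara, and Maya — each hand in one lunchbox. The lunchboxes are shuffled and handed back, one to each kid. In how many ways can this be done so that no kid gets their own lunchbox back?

265

Count assignments avoiding every fixed point. For any j of the 6 kids fixed to their own lunchbox, the other 6−j can be arranged in (6−j)! ways.
By inclusion–exclusion this is Σ_{j=0}^{6} (−1)^j C(6,j)·(6−j)!.
Computing: 720 − 720 + 360 − 120 + 30 − 6 + 1 = 265.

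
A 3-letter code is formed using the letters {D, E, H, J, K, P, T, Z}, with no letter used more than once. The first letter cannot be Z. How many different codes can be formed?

294

The first letter has 8−1 = 7 choices (anything except Z).
The remaining 2 letters are filled from the other 7 symbols without repetition: 7 × 6 = 42.
Total: 7 × 42 = 294.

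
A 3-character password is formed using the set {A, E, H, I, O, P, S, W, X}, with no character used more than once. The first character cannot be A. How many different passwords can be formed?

The first character has 9−1 = 8 choices (anything except A).
The remaining 2 characters are filled from the other 8 symbols without repetition: 8 × 7 = 56.
Total: 8 × 56 = 448.

448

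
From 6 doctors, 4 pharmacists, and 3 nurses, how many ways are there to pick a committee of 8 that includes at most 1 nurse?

Split by how many nurses are chosen (0 through 1).
Sum: C(3,0)·C(10,8) + C(3,1)·C(10,7) = 45 + 360 = 405.

405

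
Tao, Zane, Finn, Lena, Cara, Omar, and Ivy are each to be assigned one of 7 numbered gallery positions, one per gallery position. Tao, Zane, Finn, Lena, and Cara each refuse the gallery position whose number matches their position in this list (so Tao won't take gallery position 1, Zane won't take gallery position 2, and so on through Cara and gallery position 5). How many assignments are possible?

Let Aᵢ (for 1 ≤ i ≤ 5) be the placements that put person i in their forbidden gallery position. Any j of these fix j positions, leaving (7−j)! ways to fill the rest, and there are C(5,j) ways to pick which j.
By inclusion–exclusion, the number of valid placements is Σ_{j=0}^{5} (−1)^j C(5,j)·(7−j)!.
Computing: 5040 − 3600 + 1200 − 240 + 30 − 2 = 2428.

2428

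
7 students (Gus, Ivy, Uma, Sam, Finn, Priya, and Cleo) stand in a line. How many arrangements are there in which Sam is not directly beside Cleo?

There are 7! = 5040 arrangements in all. If Sam and Cleo are adjacent, merging them into one block gives 2·(6)! = 1440 arrangements.
So 5040 − 1440 = 3600 arrangements keep them apart.

3600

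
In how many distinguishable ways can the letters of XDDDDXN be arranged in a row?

XDDDDXN has 7 letters with D appearing 4 times and X appearing twice.
The number of distinct arrangements is 7!/(4!·2!) = 5040/48 = 105.

105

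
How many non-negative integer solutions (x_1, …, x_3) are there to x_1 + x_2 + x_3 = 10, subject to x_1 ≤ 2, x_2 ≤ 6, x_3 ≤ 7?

15

Ignoring the caps, the number of non-negative solutions to x_1+…+x_3 = 10 is C(12,2) = 66.
Subtract solutions that violate a single cap (substitute x_i' = x_i − (cap_i+1)): x_1 ≥ 3 gives C(9,2) = 36; x_2 ≥ 7 gives C(5,2) = 10; x_3 ≥ 8 gives C(4,2) = 6. Together 52.
Add back pairs where two caps are both exceeded: 1 + 0 + 0 = 1.
By inclusion–exclusion the count is 66 − 52 + 1 = 15.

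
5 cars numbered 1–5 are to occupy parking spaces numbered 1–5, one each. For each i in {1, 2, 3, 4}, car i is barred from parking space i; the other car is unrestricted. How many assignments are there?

53

Let Aᵢ (for 1 ≤ i ≤ 4) be the placements that put car i in its forbidden parking space. Any j of these fix j positions, leaving (5−j)! ways to fill the rest, and there are C(4,j) ways to pick which j.
By inclusion–exclusion, the number of valid placements is Σ_{j=0}^{4} (−1)^j C(4,j)·(5−j)!.
Computing: 120 − 96 + 36 − 8 + 1 = 53.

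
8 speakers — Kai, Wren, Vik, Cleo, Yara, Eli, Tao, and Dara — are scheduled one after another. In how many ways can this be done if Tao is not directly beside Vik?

There are 8! = 40320 arrangements in all. If Tao and Vik are adjacent, merging them into one block gives 2·(7)! = 10080 arrangements.
So 40320 − 10080 = 30240 arrangements keep them apart.

30240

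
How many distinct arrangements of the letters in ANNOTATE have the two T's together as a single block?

Treat the 2 copies of T as a single block. The multiset to arrange is then {TT, A, A, E, N, N, O}, 7 items in all.
That gives (7)!/(2!·2!) = 1260 arrangements.

1260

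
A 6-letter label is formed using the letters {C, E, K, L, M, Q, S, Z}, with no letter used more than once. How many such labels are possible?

With no repetition, fill the 6 letters in order: 8 choices, then 7, down to 3.
That product is 8 × 7 × 6 × 5 × 4 × 3 = 20160.

20160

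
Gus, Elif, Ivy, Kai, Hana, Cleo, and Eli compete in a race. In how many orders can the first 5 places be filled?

2520

There are 7 choices for 1st place, 6 for 2nd, and so on down to 3 for position 5.
That gives 7 × 6 × 5 × 4 × 3 = 2520.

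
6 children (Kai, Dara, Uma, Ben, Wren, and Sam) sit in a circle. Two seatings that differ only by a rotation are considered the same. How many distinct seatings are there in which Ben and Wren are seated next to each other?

48

Glue Ben and Wren into a block (2 internal orders). Seating 5 units around a circle gives (4)! arrangements.
So 2 × (4)! = 2 × 24 = 48.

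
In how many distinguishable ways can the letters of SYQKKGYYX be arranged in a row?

SYQKKGYYX has 9 letters with K appearing twice and Y appearing 3 times.
Dividing 9! = 362880 by 3!·2! = 12 for the repeated letters gives 30240.

30240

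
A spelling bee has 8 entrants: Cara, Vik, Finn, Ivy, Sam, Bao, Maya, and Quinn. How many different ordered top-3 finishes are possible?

336

There are 8 choices for 1st place, 7 for 2nd, and 6 for 3rd.
That gives 8 × 7 × 6 = 336.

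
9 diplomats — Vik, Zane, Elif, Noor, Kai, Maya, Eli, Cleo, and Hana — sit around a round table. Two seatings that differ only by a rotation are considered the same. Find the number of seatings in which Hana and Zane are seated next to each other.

10080

Treat {Hana, Zane} as one unit (2 internal orders) and seat the resulting 8 units around the table: (7)! circular arrangements.
So 2 × (7)! = 2 × 5040 = 10080.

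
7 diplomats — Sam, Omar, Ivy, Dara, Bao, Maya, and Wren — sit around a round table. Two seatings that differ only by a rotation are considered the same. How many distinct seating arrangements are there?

Around a circle, 7 distinct people have 7!/7 = (6)! = 720 rotationally distinct seatings.

720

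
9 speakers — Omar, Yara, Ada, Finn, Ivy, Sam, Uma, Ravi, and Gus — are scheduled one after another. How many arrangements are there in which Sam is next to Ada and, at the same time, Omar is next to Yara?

Treat {Sam,Ada} as one block (2 orders) and {Omar,Yara} as another (2 orders).
That leaves 7 units to arrange: 2 × 2 × 7! = 4 × 5040 = 20160.

20160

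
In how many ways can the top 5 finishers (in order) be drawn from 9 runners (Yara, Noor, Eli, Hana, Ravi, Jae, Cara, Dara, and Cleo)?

There are 9 choices for 1st place, 8 for 2nd, and so on down to 5 for position 5.
That gives 9 × 8 × 7 × 6 × 5 = 15120.

15120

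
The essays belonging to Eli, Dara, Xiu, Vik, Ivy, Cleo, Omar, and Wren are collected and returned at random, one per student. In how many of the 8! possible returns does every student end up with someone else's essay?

Count assignments avoiding every fixed point. For any j of the 8 students fixed to their own essay, the other 8−j can be arranged in (8−j)! ways.
By inclusion–exclusion this is Σ_{j=0}^{8} (−1)^j C(8,j)·(8−j)!.
Computing: 40320 − 40320 + 20160 − 6720 + 1680 − 336 + 56 − 8 + 1 = 14833.

14833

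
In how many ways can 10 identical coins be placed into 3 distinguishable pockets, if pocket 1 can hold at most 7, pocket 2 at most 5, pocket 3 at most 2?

12

Ignoring the caps, the number of non-negative solutions to x_1+…+x_3 = 10 is C(12,2) = 66.
Subtract solutions that violate a single cap (substitute x_i' = x_i − (cap_i+1)): x_1 ≥ 8 gives C(4,2) = 6; x_2 ≥ 6 gives C(6,2) = 15; x_3 ≥ 3 gives C(9,2) = 36. Together 57.
Add back pairs where two caps are both exceeded: 0 + 0 + 3 = 3.
By inclusion–exclusion the count is 66 − 57 + 3 = 12.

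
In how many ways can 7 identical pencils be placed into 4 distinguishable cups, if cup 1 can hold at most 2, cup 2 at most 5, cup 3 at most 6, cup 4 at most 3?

By stars and bars, unrestricted non-negative solutions to x_1+…+x_4 = 7 number C(7+3,3) = 120.
Subtract solutions that violate a single cap (substitute x_i' = x_i − (cap_i+1)): x_1 ≥ 3 gives C(7,3) = 35; x_2 ≥ 6 gives C(4,3) = 4; x_3 ≥ 7 gives C(3,3) = 1; x_4 ≥ 4 gives C(6,3) = 20. Together 60.
Add back pairs where two caps are both exceeded: 0 + 0 + 1 + 0 + 0 + 0 = 1.
By inclusion–exclusion the count is 120 − 60 + 1 = 61.

61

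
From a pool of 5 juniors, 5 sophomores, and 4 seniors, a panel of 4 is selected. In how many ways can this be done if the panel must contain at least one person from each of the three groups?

Unrestricted: C(14,4) = 1001 ways to pick any 4 of the 14.
Selections missing a whole group: no juniors → C(9,4) = 126; no sophomores → C(9,4) = 126; no seniors → C(10,4) = 210.
Add back selections omitting two groups (i.e. drawn from a single group): C(5,4) + C(5,4) + C(4,4) = 11.
By inclusion–exclusion: 1001 − 462 + 11 = 550.

550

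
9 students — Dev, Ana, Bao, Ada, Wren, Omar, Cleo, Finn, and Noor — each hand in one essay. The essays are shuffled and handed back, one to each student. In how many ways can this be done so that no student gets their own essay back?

Count assignments avoiding every fixed point. For any j of the 9 students fixed to their own essay, the other 9−j can be arranged in (9−j)! ways.
By inclusion–exclusion this is Σ_{j=0}^{9} (−1)^j C(9,j)·(9−j)!.
Computing: 362880 − 362880 + 181440 − 60480 + 15120 − 3024 + 504 − 72 + 9 − 1 = 133496.

133496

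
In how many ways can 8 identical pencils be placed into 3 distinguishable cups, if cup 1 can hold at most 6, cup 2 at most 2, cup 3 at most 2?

6

By stars and bars, unrestricted non-negative solutions to x_1+…+x_3 = 8 number C(8+2,2) = 45.
Subtract solutions that violate a single cap (substitute x_i' = x_i − (cap_i+1)): x_1 ≥ 7 gives C(3,2) = 3; x_2 ≥ 3 gives C(7,2) = 21; x_3 ≥ 3 gives C(7,2) = 21. Together 45.
Add back pairs where two caps are both exceeded: 0 + 0 + 6 = 6.
By inclusion–exclusion the count is 45 − 45 + 6 = 6.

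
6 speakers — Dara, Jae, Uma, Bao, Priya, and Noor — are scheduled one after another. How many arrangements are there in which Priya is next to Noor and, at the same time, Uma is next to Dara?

96

Treat {Priya,Noor} as one block (2 orders) and {Uma,Dara} as another (2 orders).
That leaves 4 units to arrange: 2 × 2 × 4! = 4 × 24 = 96.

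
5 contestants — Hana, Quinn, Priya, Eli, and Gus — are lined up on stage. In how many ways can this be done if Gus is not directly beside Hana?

72

There are 5! = 120 arrangements in all. If Gus and Hana are adjacent, merging them into one block gives 2·(4)! = 48 arrangements.
Complementary counting: 120 − 48 = 72.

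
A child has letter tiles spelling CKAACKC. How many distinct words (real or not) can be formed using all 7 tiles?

Letter multiplicities in CKAACKC: A×2, C×3, K×2.
So there are 7! / (3!·2!·2!) = 210 distinguishable arrangements.

210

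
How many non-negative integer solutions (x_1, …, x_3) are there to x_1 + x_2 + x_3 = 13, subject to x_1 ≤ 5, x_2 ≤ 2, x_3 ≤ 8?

Without the upper bounds there are C(15,2) = 105 ways to split 13 among 3 variables.
Subtract solutions that violate a single cap (substitute x_i' = x_i − (cap_i+1)): x_1 ≥ 6 gives C(9,2) = 36; x_2 ≥ 3 gives C(12,2) = 66; x_3 ≥ 9 gives C(6,2) = 15. Together 117.
Add back pairs where two caps are both exceeded: 15 + 0 + 3 = 18.
By inclusion–exclusion the count is 105 − 117 + 18 = 6.

6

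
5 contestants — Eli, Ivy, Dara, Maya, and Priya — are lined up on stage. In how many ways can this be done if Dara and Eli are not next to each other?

There are 5! = 120 arrangements in all. If Dara and Eli are adjacent, merging them into one block gives 2·(4)! = 48 arrangements.
Complementary counting: 120 − 48 = 72.

72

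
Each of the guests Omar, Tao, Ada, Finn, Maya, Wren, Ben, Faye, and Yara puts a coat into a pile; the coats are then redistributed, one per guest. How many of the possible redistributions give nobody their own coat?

133496

This is the derangement count D_9: permutations of 9 items with no fixed point.
By inclusion–exclusion this is Σ_{j=0}^{9} (−1)^j C(9,j)·(9−j)!.
Computing: 362880 − 362880 + 181440 − 60480 + 15120 − 3024 + 504 − 72 + 9 − 1 = 133496.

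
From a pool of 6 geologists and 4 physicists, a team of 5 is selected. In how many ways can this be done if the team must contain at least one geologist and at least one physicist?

Total 5-person selections from all 10: C(10,5) = 252.
Selections missing a whole group: no geologists → C(4,5) = 0; no physicists → C(6,5) = 6.
Both groups omitted at once is impossible, so 252 − 6 = 246.

246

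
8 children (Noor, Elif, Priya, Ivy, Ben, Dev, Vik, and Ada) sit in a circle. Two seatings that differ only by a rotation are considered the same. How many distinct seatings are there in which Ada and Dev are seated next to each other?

Treat {Ada, Dev} as one unit (2 internal orders) and seat the resulting 7 units around the table: (6)! circular arrangements.
So 2 × (6)! = 2 × 720 = 1440.

1440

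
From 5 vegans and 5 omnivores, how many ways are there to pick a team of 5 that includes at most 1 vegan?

Split by how many vegans are chosen (0 through 1).
Sum: C(5,0)·C(5,5) + C(5,1)·C(5,4) = 1 + 25 = 26.

26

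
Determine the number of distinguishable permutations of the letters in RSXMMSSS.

RSXMMSSS has 8 letters with M appearing twice and S appearing 4 times.
Dividing 8! = 40320 by 4!·2! = 48 for the repeated letters gives 840.

840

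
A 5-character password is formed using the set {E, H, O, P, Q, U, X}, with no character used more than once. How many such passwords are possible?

2520

Choose and order 5 of the 7 symbols: the first character has 7 options, the next 6, and so on down to 3.
7 × 6 × 5 × 4 × 3 = 2520.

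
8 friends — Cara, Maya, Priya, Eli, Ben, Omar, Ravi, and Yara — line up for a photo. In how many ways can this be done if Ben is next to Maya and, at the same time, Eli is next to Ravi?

2880

Treat {Ben,Maya} as one block (2 orders) and {Eli,Ravi} as another (2 orders).
That leaves 6 units to arrange: 2 × 2 × 6! = 4 × 720 = 2880.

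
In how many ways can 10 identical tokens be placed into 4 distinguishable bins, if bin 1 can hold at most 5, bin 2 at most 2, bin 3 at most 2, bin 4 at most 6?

By stars and bars, unrestricted non-negative solutions to x_1+…+x_4 = 10 number C(10+3,3) = 286.
Subtract solutions that violate a single cap (substitute x_i' = x_i − (cap_i+1)): x_1 ≥ 6 gives C(7,3) = 35; x_2 ≥ 3 gives C(10,3) = 120; x_3 ≥ 3 gives C(10,3) = 120; x_4 ≥ 7 gives C(6,3) = 20. Together 295.
Add back pairs where two caps are both exceeded: 4 + 4 + 0 + 35 + 1 + 1 = 45.
By inclusion–exclusion the count is 286 − 295 + 45 = 36.

36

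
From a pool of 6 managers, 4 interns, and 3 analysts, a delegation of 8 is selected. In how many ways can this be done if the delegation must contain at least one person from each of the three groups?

Unrestricted: C(13,8) = 1287 ways to pick any 8 of the 13.
Subtract selections that omit an entire group: no managers → C(7,8) = 0; no interns → C(9,8) = 9; no analysts → C(10,8) = 45.
Add back selections omitting two groups (i.e. drawn from a single group): C(6,8) + C(4,8) + C(3,8) = 0.
By inclusion–exclusion: 1287 − 54 + 0 = 1233.

1233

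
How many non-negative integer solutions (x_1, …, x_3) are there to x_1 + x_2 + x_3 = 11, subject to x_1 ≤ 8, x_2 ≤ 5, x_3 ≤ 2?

Without the upper bounds there are C(13,2) = 78 ways to split 11 among 3 variables.
Subtract solutions that violate a single cap (substitute x_i' = x_i − (cap_i+1)): x_1 ≥ 9 gives C(4,2) = 6; x_2 ≥ 6 gives C(7,2) = 21; x_3 ≥ 3 gives C(10,2) = 45. Together 72.
Add back pairs where two caps are both exceeded: 0 + 0 + 6 = 6.
By inclusion–exclusion the count is 78 − 72 + 6 = 12.

12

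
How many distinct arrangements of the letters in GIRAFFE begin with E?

Fix E in the first position and arrange the remaining 6 letters.
Those 6 letters have F appearing twice, giving (6)!/(2!) = 360.

360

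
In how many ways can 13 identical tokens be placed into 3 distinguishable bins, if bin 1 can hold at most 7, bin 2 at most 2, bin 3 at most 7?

9

Without the upper bounds there are C(15,2) = 105 ways to split 13 among 3 bins.
Subtract solutions that violate a single cap (substitute x_i' = x_i − (cap_i+1)): x_1 ≥ 8 gives C(7,2) = 21; x_2 ≥ 3 gives C(12,2) = 66; x_3 ≥ 8 gives C(7,2) = 21. Together 108.
Add back pairs where two caps are both exceeded: 6 + 0 + 6 = 12.
By inclusion–exclusion the count is 105 − 108 + 12 = 9.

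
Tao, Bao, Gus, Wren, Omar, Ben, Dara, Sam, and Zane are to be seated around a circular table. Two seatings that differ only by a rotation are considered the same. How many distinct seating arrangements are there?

Around a circle, 9 distinct people have 9!/9 = (8)! = 40320 rotationally distinct seatings.

40320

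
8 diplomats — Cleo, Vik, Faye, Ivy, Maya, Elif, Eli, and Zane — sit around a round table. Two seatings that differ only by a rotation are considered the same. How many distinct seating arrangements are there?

5040

Seat Cleo anywhere (absorbing the rotational symmetry), then permute the other 7: (7)! = 5040.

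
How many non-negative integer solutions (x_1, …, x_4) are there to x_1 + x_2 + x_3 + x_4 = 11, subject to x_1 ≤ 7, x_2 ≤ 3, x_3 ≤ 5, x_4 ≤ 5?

120

Ignoring the caps, the number of non-negative solutions to x_1+…+x_4 = 11 is C(14,3) = 364.
Subtract solutions that violate a single cap (substitute x_i' = x_i − (cap_i+1)): x_1 ≥ 8 gives C(6,3) = 20; x_2 ≥ 4 gives C(10,3) = 120; x_3 ≥ 6 gives C(8,3) = 56; x_4 ≥ 6 gives C(8,3) = 56. Together 252.
Add back pairs where two caps are both exceeded: 0 + 0 + 0 + 4 + 4 + 0 = 8.
By inclusion–exclusion the count is 364 − 252 + 8 = 120.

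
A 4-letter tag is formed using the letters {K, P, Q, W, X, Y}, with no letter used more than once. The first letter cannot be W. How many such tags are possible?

300

The first letter has 6−1 = 5 choices (anything except W).
The remaining 3 letters are filled from the other 5 symbols without repetition: 5 × 4 × 3 = 60.
Total: 5 × 60 = 300.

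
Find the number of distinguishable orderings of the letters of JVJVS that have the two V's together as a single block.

12

Treat the 2 copies of V as a single block. The multiset to arrange is then {VV, J, J, S}, 4 items in all.
That gives (4)!/(2!) = 12 arrangements.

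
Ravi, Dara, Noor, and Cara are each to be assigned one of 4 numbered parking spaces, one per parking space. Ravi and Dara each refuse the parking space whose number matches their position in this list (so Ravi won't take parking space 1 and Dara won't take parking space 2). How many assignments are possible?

14

Let Aᵢ (for i ∈ {1, 2}) be the placements that put person i in their forbidden parking space. Any j of these fix j positions, leaving (4−j)! ways to fill the rest, and there are C(2,j) ways to pick which j.
By inclusion–exclusion, the number of valid placements is Σ_{j=0}^{2} (−1)^j C(2,j)·(4−j)!.
Computing: 24 − 12 + 2 = 14.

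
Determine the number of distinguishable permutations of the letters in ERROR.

The 5 letters of ERROR have repeats: R appearing 3 times.
The number of distinct arrangements is 5!/(3!) = 120/6 = 20.

20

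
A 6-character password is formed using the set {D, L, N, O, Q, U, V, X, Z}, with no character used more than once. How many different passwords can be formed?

60480

This is a permutation of 6 out of 9: P(9,6) = 9!/3!.
9 × 8 × 7 × 6 × 5 × 4 = 60480.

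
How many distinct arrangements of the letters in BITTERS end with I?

With the last slot taken by I, it remains to arrange the other 6 letters (BTTERS).
Those 6 letters have T appearing twice, giving (6)!/(2!) = 360.

360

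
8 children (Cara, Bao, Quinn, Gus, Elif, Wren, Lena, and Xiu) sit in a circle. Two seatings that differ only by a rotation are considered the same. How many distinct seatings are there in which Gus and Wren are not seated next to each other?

Without the restriction there are (7)! = 5040 seatings.
Those with Gus next to Wren: fuse the pair into one unit and seat 7 units around a circle — 2·(6)! = 1440.
Subtracting, 5040 − 1440 = 3600.

3600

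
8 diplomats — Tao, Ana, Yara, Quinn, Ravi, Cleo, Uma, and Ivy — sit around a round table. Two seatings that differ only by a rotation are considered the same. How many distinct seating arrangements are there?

5040

Around a circle, 8 distinct people have 8!/8 = (7)! = 5040 rotationally distinct seatings.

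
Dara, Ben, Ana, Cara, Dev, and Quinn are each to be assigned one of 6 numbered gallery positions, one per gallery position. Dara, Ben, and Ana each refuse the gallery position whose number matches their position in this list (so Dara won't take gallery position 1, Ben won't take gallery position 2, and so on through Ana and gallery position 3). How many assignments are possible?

Let Aᵢ (for i ∈ {1, 2, 3}) be the placements that put person i in their forbidden gallery position. Any j of these fix j positions, leaving (6−j)! ways to fill the rest, and there are C(3,j) ways to pick which j.
By inclusion–exclusion, the number of valid placements is Σ_{j=0}^{3} (−1)^j C(3,j)·(6−j)!.
Computing: 720 − 360 + 72 − 6 = 426.

426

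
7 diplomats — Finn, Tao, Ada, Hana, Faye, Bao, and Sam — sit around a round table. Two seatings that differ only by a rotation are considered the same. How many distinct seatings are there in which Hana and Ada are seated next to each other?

240

Treat {Hana, Ada} as one unit (2 internal orders) and seat the resulting 6 units around the table: (5)! circular arrangements.
So 2 × (5)! = 2 × 120 = 240.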